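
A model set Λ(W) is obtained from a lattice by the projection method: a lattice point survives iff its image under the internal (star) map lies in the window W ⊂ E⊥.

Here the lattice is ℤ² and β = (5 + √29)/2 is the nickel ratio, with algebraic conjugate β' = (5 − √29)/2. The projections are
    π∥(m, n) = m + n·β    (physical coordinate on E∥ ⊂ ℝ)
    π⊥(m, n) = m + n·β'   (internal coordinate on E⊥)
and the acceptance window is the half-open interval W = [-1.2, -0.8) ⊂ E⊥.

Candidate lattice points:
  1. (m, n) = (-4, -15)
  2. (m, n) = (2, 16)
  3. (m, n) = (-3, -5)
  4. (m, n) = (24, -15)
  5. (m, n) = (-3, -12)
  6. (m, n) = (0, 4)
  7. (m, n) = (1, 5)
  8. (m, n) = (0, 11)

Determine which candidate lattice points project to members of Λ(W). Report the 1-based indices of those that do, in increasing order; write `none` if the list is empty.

1, 2

Numerically β ≈ 5.1926 and β' = −1/β ≈ -0.1926.
#1 (-4,-15): internal coord -4 + (-15)·β' = -1.1113; -1.1113 ∈ [-1.2, -0.8) → IN Λ
#2 (2,16): internal coord 2 + (16)·β' = -1.0813; -1.0813 ∈ [-1.2, -0.8) → IN Λ
#3 (-3,-5): internal coord -3 + (-5)·β' = -2.0371; -2.0371 ∉ [-1.2, -0.8) → out
#4 (24,-15): internal coord 24 + (-15)·β' = +26.8887; +26.8887 ∉ [-1.2, -0.8) → out
#5 (-3,-12): internal coord -3 + (-12)·β' = -0.6890; -0.6890 ∉ [-1.2, -0.8) → out
#6 (0,4): internal coord 0 + (4)·β' = -0.7703; -0.7703 ∉ [-1.2, -0.8) → out
#7 (1,5): internal coord 1 + (5)·β' = +0.0371; +0.0371 ∉ [-1.2, -0.8) → out
#8 (0,11): internal coord 0 + (11)·β' = -2.1184; -2.1184 ∉ [-1.2, -0.8) → out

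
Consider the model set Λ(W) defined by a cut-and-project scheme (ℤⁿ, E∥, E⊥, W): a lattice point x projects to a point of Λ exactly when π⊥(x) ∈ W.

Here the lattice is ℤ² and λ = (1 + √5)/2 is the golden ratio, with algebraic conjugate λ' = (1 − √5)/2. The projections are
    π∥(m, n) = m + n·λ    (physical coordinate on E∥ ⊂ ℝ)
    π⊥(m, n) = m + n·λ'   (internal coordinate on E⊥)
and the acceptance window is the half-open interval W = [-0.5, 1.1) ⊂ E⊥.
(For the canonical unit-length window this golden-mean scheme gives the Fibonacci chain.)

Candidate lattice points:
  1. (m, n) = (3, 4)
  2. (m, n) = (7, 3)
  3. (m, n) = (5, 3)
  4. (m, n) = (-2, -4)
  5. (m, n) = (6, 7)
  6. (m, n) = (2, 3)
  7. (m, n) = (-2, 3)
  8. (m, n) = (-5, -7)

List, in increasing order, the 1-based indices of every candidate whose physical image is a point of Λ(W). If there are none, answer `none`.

Compute λ' = (1−√5)/2 = -0.61803, so π⊥(m,n) = m -0.61803·n.
#1 (3,4): internal coord 3 + (4)·λ' = +0.52786; +0.52786 ∈ [-0.5, 1.1) → IN Λ
#2 (7,3): internal coord 7 + (3)·λ' = +5.14590; +5.14590 ∉ [-0.5, 1.1) → out
#3 (5,3): internal coord 5 + (3)·λ' = +3.14590; +3.14590 ∉ [-0.5, 1.1) → out
#4 (-2,-4): internal coord -2 + (-4)·λ' = +0.47214; +0.47214 ∈ [-0.5, 1.1) → IN Λ
#5 (6,7): internal coord 6 + (7)·λ' = +1.67376; +1.67376 ∉ [-0.5, 1.1) → out
#6 (2,3): internal coord 2 + (3)·λ' = +0.14590; +0.14590 ∈ [-0.5, 1.1) → IN Λ
#7 (-2,3): internal coord -2 + (3)·λ' = -3.85410; -3.85410 ∉ [-0.5, 1.1) → out
#8 (-5,-7): internal coord -5 + (-7)·λ' = -0.67376; -0.67376 ∉ [-0.5, 1.1) → out

1, 4, 6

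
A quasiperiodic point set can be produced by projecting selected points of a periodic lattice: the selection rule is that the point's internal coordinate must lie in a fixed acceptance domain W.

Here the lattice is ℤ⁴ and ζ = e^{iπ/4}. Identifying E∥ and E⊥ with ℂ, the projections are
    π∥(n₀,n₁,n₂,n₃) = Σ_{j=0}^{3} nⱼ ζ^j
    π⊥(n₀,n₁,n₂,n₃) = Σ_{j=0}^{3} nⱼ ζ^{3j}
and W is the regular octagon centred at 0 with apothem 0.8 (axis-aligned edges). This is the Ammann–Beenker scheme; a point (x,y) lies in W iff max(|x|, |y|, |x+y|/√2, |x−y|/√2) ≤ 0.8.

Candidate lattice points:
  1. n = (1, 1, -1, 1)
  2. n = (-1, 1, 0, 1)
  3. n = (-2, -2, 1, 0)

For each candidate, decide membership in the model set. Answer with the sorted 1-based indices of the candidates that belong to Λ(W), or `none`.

none

With ζ = e^{iπ/4} the internal vectors are ζ^0,ζ^3,ζ^6,ζ^9.
#1 (1, 1, -1, 1): internal (1.00000, 2.41421); octagon support 2.41421 vs apothem 0.8 → ∉ W
#2 (-1, 1, 0, 1): internal (-1.00000, 1.41421); octagon support 1.70711 vs apothem 0.8 → ∉ W
#3 (-2, -2, 1, 0): internal (-0.58579, -2.41421); octagon support 2.41421 vs apothem 0.8 → ∉ W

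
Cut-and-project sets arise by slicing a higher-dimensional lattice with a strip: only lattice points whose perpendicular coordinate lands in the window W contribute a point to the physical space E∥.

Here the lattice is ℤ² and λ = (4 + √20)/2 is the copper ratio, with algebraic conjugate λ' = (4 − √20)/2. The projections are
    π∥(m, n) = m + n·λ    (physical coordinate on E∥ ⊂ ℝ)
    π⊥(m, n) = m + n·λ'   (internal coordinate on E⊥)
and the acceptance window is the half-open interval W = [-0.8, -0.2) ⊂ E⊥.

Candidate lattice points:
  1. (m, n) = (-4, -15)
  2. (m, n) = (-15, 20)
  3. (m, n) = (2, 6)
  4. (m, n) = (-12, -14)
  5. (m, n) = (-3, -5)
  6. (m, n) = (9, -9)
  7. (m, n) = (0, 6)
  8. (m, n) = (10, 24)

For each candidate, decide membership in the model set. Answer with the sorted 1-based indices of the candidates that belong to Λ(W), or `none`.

1

Compute λ' = (4−√20)/2 = -0.23607, so π⊥(m,n) = m -0.23607·n.
#1 (-4,-15): internal coord -4 + (-15)·λ' = -0.45898; -0.45898 ∈ [-0.8, -0.2) → IN Λ
#2 (-15,20): internal coord -15 + (20)·λ' = -19.72136; -19.72136 ∉ [-0.8, -0.2) → out
#3 (2,6): internal coord 2 + (6)·λ' = +0.58359; +0.58359 ∉ [-0.8, -0.2) → out
#4 (-12,-14): internal coord -12 + (-14)·λ' = -8.69505; -8.69505 ∉ [-0.8, -0.2) → out
#5 (-3,-5): internal coord -3 + (-5)·λ' = -1.81966; -1.81966 ∉ [-0.8, -0.2) → out
#6 (9,-9): internal coord 9 + (-9)·λ' = +11.12461; +11.12461 ∉ [-0.8, -0.2) → out
#7 (0,6): internal coord 0 + (6)·λ' = -1.41641; -1.41641 ∉ [-0.8, -0.2) → out
#8 (10,24): internal coord 10 + (24)·λ' = +4.33437; +4.33437 ∉ [-0.8, -0.2) → out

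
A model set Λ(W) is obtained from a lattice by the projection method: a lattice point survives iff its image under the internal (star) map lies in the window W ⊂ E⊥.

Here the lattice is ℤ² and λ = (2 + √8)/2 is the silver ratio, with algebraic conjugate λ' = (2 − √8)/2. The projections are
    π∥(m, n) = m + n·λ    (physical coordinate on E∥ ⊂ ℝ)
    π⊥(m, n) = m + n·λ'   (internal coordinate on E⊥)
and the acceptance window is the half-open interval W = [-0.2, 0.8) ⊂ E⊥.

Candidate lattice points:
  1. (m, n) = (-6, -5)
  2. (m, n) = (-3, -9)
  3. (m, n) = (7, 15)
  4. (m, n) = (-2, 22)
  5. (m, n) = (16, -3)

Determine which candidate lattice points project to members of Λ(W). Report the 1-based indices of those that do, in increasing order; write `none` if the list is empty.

Numerically λ ≈ 2.4142 and λ' = −1/λ ≈ -0.4142.
#1 (-6,-5): internal coord -6 + (-5)·λ' = -3.9289; -3.9289 ∉ [-0.2, 0.8) → out
#2 (-3,-9): internal coord -3 + (-9)·λ' = +0.7279; +0.7279 ∈ [-0.2, 0.8) → IN Λ
#3 (7,15): internal coord 7 + (15)·λ' = +0.7868; +0.7868 ∈ [-0.2, 0.8) → IN Λ
#4 (-2,22): internal coord -2 + (22)·λ' = -11.1127; -11.1127 ∉ [-0.2, 0.8) → out
#5 (16,-3): internal coord 16 + (-3)·λ' = +17.2426; +17.2426 ∉ [-0.2, 0.8) → out

2, 3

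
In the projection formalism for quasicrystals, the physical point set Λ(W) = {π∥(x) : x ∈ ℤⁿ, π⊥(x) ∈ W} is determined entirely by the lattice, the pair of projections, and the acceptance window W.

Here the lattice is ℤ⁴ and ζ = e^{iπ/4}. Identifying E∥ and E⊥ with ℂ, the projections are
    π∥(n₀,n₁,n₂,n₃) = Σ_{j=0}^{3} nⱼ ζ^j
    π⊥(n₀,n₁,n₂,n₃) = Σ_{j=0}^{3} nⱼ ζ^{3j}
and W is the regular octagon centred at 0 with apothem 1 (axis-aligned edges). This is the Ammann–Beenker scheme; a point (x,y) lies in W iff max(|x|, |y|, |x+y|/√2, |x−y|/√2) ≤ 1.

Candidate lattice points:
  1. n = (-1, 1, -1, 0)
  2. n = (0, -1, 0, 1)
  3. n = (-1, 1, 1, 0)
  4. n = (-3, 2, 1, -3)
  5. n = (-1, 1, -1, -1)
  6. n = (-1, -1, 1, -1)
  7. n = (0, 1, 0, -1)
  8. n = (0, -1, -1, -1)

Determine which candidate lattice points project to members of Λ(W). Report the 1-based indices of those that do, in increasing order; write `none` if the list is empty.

π⊥(n) = n₀ + n₁ζ³ + n₂ζ⁶ + n₃ζ⁹ where ζ = e^{iπ/4}.
candidate 1: n = (-1, 1, -1, 0) → π⊥ ≈ (-1.7071, +1.7071); max(|x|,|y|,|x±y|/√2) = 2.4142 > 1 ⇒ ∉ W
candidate 2: n = (0, -1, 0, 1) → π⊥ ≈ (+1.4142, +0.0000); max(|x|,|y|,|x±y|/√2) = 1.4142 > 1 ⇒ ∉ W
candidate 3: n = (-1, 1, 1, 0) → π⊥ ≈ (-1.7071, -0.2929); max(|x|,|y|,|x±y|/√2) = 1.7071 > 1 ⇒ ∉ W
candidate 4: n = (-3, 2, 1, -3) → π⊥ ≈ (-6.5355, -1.7071); max(|x|,|y|,|x±y|/√2) = 6.5355 > 1 ⇒ ∉ W
candidate 5: n = (-1, 1, -1, -1) → π⊥ ≈ (-2.4142, +1.0000); max(|x|,|y|,|x±y|/√2) = 2.4142 > 1 ⇒ ∉ W
candidate 6: n = (-1, -1, 1, -1) → π⊥ ≈ (-1.0000, -2.4142); max(|x|,|y|,|x±y|/√2) = 2.4142 > 1 ⇒ ∉ W
candidate 7: n = (0, 1, 0, -1) → π⊥ ≈ (-1.4142, +0.0000); max(|x|,|y|,|x±y|/√2) = 1.4142 > 1 ⇒ ∉ W
candidate 8: n = (0, -1, -1, -1) → π⊥ ≈ (+0.0000, -0.4142); max(|x|,|y|,|x±y|/√2) = 0.4142 ≤ 1 ⇒ ∈ W

8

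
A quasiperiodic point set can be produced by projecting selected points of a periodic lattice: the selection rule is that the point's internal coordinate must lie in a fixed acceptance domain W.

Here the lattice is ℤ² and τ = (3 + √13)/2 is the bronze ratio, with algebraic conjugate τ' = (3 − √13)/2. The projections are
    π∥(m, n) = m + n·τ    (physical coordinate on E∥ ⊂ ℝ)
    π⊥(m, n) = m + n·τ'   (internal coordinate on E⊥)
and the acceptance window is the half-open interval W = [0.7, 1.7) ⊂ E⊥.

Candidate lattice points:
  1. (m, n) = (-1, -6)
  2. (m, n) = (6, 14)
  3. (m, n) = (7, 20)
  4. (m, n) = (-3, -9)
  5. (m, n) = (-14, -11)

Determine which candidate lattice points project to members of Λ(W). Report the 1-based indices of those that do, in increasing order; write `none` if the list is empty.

Compute τ' = (3−√13)/2 = -0.302776, so π⊥(m,n) = m -0.302776·n.
candidate 1: (m,n)=(-1,-6) → π∥ = -1-6·τ ≈ -20.816654, π⊥ = -1-6·τ' ≈ 0.816654 ∈ [0.7, 1.7) ⇒ IN Λ
candidate 2: (m,n)=(6,14) → π∥ = 6+14·τ ≈ 52.238859, π⊥ = 6+14·τ' ≈ 1.761141 ∉ [0.7, 1.7) ⇒ out
candidate 3: (m,n)=(7,20) → π∥ = 7+20·τ ≈ 73.055513, π⊥ = 7+20·τ' ≈ 0.944487 ∈ [0.7, 1.7) ⇒ IN Λ
candidate 4: (m,n)=(-3,-9) → π∥ = -3-9·τ ≈ -32.724981, π⊥ = -3-9·τ' ≈ -0.275019 ∉ [0.7, 1.7) ⇒ out
candidate 5: (m,n)=(-14,-11) → π∥ = -14-11·τ ≈ -50.330532, π⊥ = -14-11·τ' ≈ -10.669468 ∉ [0.7, 1.7) ⇒ out

1, 3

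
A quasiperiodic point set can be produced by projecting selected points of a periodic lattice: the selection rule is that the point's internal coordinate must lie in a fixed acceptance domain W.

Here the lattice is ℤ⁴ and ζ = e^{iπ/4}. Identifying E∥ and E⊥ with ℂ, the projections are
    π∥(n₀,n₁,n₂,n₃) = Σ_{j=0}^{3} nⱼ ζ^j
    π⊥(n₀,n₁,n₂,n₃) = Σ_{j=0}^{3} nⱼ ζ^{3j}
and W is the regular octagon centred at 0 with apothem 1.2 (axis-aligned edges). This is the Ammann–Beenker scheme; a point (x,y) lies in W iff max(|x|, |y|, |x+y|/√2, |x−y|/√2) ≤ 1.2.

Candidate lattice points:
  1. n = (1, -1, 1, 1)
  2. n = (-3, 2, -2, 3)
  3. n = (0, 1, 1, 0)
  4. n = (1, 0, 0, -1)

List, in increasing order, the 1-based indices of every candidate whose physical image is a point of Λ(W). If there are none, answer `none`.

3, 4

With ζ = e^{iπ/4} the internal vectors are ζ^0,ζ^3,ζ^6,ζ^9.
candidate 1: n = (1, -1, 1, 1) → π⊥ ≈ (+2.4142, -1.0000); max(|x|,|y|,|x±y|/√2) = 2.4142 > 1.2 ⇒ ∉ W
candidate 2: n = (-3, 2, -2, 3) → π⊥ ≈ (-2.2929, +5.5355); max(|x|,|y|,|x±y|/√2) = 5.5355 > 1.2 ⇒ ∉ W
candidate 3: n = (0, 1, 1, 0) → π⊥ ≈ (-0.7071, -0.2929); max(|x|,|y|,|x±y|/√2) = 0.7071 ≤ 1.2 ⇒ ∈ W
candidate 4: n = (1, 0, 0, -1) → π⊥ ≈ (+0.2929, -0.7071); max(|x|,|y|,|x±y|/√2) = 0.7071 ≤ 1.2 ⇒ ∈ W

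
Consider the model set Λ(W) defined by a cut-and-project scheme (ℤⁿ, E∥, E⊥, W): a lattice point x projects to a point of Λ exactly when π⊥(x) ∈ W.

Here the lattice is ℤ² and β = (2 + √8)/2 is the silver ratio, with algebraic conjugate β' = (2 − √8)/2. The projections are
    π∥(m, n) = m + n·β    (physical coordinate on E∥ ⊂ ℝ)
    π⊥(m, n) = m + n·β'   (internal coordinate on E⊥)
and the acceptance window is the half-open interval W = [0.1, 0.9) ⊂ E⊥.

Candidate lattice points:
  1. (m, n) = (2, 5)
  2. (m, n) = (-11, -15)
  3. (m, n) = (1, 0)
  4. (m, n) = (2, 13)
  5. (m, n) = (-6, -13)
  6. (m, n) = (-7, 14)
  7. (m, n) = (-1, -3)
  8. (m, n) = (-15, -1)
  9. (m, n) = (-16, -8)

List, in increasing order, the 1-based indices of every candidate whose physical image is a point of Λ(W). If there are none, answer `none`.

7

Numerically β ≈ 2.414214 and β' = −1/β ≈ -0.414214.
candidate 1: (m,n)=(2,5) → π∥ = 2+5·β ≈ 14.071068, π⊥ = 2+5·β' ≈ -0.071068 ∉ [0.1, 0.9) ⇒ out
candidate 2: (m,n)=(-11,-15) → π∥ = -11-15·β ≈ -47.213203, π⊥ = -11-15·β' ≈ -4.786797 ∉ [0.1, 0.9) ⇒ out
candidate 3: (m,n)=(1,0) → π∥ = 1+0·β ≈ 1.000000, π⊥ = 1+0·β' ≈ 1.000000 ∉ [0.1, 0.9) ⇒ out
candidate 4: (m,n)=(2,13) → π∥ = 2+13·β ≈ 33.384776, π⊥ = 2+13·β' ≈ -3.384776 ∉ [0.1, 0.9) ⇒ out
candidate 5: (m,n)=(-6,-13) → π∥ = -6-13·β ≈ -37.384776, π⊥ = -6-13·β' ≈ -0.615224 ∉ [0.1, 0.9) ⇒ out
candidate 6: (m,n)=(-7,14) → π∥ = -7+14·β ≈ 26.798990, π⊥ = -7+14·β' ≈ -12.798990 ∉ [0.1, 0.9) ⇒ out
candidate 7: (m,n)=(-1,-3) → π∥ = -1-3·β ≈ -8.242641, π⊥ = -1-3·β' ≈ 0.242641 ∈ [0.1, 0.9) ⇒ IN Λ
candidate 8: (m,n)=(-15,-1) → π∥ = -15-1·β ≈ -17.414214, π⊥ = -15-1·β' ≈ -14.585786 ∉ [0.1, 0.9) ⇒ out
candidate 9: (m,n)=(-16,-8) → π∥ = -16-8·β ≈ -35.313708, π⊥ = -16-8·β' ≈ -12.686292 ∉ [0.1, 0.9) ⇒ out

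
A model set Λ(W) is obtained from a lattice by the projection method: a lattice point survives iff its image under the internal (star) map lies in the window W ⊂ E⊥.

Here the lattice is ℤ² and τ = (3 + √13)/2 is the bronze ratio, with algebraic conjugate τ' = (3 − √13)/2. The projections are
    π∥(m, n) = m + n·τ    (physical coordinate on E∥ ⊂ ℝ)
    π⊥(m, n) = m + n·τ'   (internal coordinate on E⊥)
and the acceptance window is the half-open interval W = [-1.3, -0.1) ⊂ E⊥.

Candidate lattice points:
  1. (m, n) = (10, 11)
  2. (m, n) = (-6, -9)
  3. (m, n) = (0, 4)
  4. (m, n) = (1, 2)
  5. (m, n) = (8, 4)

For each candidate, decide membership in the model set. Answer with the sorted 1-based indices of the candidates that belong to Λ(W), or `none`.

3

τ' = (3−√13)/2 ≈ -0.30278.
candidate 1: (m,n)=(10,11) → π∥ = 10+11·τ ≈ 46.33053, π⊥ = 10+11·τ' ≈ 6.66947 ∉ [-1.3, -0.1) ⇒ out
candidate 2: (m,n)=(-6,-9) → π∥ = -6-9·τ ≈ -35.72498, π⊥ = -6-9·τ' ≈ -3.27502 ∉ [-1.3, -0.1) ⇒ out
candidate 3: (m,n)=(0,4) → π∥ = 0+4·τ ≈ 13.21110, π⊥ = 0+4·τ' ≈ -1.21110 ∈ [-1.3, -0.1) ⇒ IN Λ
candidate 4: (m,n)=(1,2) → π∥ = 1+2·τ ≈ 7.60555, π⊥ = 1+2·τ' ≈ 0.39445 ∉ [-1.3, -0.1) ⇒ out
candidate 5: (m,n)=(8,4) → π∥ = 8+4·τ ≈ 21.21110, π⊥ = 8+4·τ' ≈ 6.78890 ∉ [-1.3, -0.1) ⇒ out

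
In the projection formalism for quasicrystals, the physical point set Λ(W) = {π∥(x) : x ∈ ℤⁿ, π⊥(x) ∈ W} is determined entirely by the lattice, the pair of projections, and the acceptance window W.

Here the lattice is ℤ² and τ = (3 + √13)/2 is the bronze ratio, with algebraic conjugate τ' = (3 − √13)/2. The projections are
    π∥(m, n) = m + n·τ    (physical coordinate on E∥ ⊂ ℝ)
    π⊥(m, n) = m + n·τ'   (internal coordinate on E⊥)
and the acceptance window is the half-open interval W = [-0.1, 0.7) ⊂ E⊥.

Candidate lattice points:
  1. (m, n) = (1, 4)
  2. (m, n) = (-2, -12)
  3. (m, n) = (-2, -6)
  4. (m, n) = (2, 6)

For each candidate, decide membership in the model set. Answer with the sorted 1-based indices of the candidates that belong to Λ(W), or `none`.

Numerically τ ≈ 3.302776 and τ' = −1/τ ≈ -0.302776.
#1 (1,4): internal coord 1 + (4)·τ' = -0.211103; -0.211103 ∉ [-0.1, 0.7) → out
#2 (-2,-12): internal coord -2 + (-12)·τ' = +1.633308; +1.633308 ∉ [-0.1, 0.7) → out
#3 (-2,-6): internal coord -2 + (-6)·τ' = -0.183346; -0.183346 ∉ [-0.1, 0.7) → out
#4 (2,6): internal coord 2 + (6)·τ' = +0.183346; +0.183346 ∈ [-0.1, 0.7) → IN Λ

4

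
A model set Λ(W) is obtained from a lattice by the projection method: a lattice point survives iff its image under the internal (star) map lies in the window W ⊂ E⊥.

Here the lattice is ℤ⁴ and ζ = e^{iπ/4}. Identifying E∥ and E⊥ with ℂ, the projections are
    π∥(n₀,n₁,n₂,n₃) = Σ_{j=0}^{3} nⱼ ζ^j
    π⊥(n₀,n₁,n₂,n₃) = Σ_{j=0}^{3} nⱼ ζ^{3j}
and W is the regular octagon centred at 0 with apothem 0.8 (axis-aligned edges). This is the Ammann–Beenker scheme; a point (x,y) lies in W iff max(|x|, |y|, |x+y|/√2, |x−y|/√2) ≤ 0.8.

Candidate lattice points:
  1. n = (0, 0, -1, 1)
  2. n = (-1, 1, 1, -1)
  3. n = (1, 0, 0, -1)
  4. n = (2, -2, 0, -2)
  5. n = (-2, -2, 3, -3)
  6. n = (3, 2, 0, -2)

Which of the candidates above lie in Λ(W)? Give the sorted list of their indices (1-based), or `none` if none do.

3, 6

Internal map: ζ^{3j} for j=0..3 gives (1,0), (−√2/2,√2/2), (0,−1), (√2/2,√2/2).
candidate 1: n = (0, 0, -1, 1) → π⊥ ≈ (+0.70711, +1.70711); max(|x|,|y|,|x±y|/√2) = 1.70711 > 0.8 ⇒ ∉ W
candidate 2: n = (-1, 1, 1, -1) → π⊥ ≈ (-2.41421, -1.00000); max(|x|,|y|,|x±y|/√2) = 2.41421 > 0.8 ⇒ ∉ W
candidate 3: n = (1, 0, 0, -1) → π⊥ ≈ (+0.29289, -0.70711); max(|x|,|y|,|x±y|/√2) = 0.70711 ≤ 0.8 ⇒ ∈ W
candidate 4: n = (2, -2, 0, -2) → π⊥ ≈ (+2.00000, -2.82843); max(|x|,|y|,|x±y|/√2) = 3.41421 > 0.8 ⇒ ∉ W
candidate 5: n = (-2, -2, 3, -3) → π⊥ ≈ (-2.70711, -6.53553); max(|x|,|y|,|x±y|/√2) = 6.53553 > 0.8 ⇒ ∉ W
candidate 6: n = (3, 2, 0, -2) → π⊥ ≈ (+0.17157, +0.00000); max(|x|,|y|,|x±y|/√2) = 0.17157 ≤ 0.8 ⇒ ∈ W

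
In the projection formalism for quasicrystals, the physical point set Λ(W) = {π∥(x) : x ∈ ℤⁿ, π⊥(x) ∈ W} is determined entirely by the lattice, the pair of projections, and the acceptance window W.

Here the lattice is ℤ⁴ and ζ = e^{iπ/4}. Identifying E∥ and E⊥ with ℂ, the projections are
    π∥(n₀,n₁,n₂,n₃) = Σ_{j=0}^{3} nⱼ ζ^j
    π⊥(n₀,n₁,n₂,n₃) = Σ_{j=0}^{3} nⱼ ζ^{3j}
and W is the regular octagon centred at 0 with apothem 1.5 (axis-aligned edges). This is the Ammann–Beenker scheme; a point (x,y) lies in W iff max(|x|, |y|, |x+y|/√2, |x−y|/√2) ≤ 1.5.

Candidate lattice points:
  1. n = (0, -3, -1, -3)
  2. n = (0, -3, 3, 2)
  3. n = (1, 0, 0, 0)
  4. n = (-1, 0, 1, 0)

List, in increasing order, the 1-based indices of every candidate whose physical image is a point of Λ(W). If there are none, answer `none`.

3, 4

π⊥(n) = n₀ + n₁ζ³ + n₂ζ⁶ + n₃ζ⁹ where ζ = e^{iπ/4}.
#1 (0, -3, -1, -3): internal (0.00000, -3.24264); octagon support 3.24264 vs apothem 1.5 → ∉ W
#2 (0, -3, 3, 2): internal (3.53553, -3.70711); octagon support 5.12132 vs apothem 1.5 → ∉ W
#3 (1, 0, 0, 0): internal (1.00000, 0.00000); octagon support 1.00000 vs apothem 1.5 → ∈ W
#4 (-1, 0, 1, 0): internal (-1.00000, -1.00000); octagon support 1.41421 vs apothem 1.5 → ∈ W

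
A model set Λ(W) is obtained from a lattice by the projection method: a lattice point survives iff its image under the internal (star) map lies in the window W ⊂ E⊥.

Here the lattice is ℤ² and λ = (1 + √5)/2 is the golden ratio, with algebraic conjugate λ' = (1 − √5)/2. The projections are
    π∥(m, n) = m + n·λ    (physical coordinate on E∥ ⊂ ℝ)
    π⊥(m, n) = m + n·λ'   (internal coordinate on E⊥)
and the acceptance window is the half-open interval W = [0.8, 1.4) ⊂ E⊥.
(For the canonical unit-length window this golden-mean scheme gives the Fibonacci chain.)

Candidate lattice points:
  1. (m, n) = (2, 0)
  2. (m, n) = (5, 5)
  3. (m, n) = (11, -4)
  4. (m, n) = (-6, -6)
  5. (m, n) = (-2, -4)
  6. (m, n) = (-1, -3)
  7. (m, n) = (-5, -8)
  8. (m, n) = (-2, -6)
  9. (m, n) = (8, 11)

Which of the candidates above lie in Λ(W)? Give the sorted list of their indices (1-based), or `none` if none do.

λ' = (1−√5)/2 ≈ -0.61803.
#1 (2,0): internal coord 2 + (0)·λ' = +2.00000; +2.00000 ∉ [0.8, 1.4) → out
#2 (5,5): internal coord 5 + (5)·λ' = +1.90983; +1.90983 ∉ [0.8, 1.4) → out
#3 (11,-4): internal coord 11 + (-4)·λ' = +13.47214; +13.47214 ∉ [0.8, 1.4) → out
#4 (-6,-6): internal coord -6 + (-6)·λ' = -2.29180; -2.29180 ∉ [0.8, 1.4) → out
#5 (-2,-4): internal coord -2 + (-4)·λ' = +0.47214; +0.47214 ∉ [0.8, 1.4) → out
#6 (-1,-3): internal coord -1 + (-3)·λ' = +0.85410; +0.85410 ∈ [0.8, 1.4) → IN Λ
#7 (-5,-8): internal coord -5 + (-8)·λ' = -0.05573; -0.05573 ∉ [0.8, 1.4) → out
#8 (-2,-6): internal coord -2 + (-6)·λ' = +1.70820; +1.70820 ∉ [0.8, 1.4) → out
#9 (8,11): internal coord 8 + (11)·λ' = +1.20163; +1.20163 ∈ [0.8, 1.4) → IN Λ

6, 9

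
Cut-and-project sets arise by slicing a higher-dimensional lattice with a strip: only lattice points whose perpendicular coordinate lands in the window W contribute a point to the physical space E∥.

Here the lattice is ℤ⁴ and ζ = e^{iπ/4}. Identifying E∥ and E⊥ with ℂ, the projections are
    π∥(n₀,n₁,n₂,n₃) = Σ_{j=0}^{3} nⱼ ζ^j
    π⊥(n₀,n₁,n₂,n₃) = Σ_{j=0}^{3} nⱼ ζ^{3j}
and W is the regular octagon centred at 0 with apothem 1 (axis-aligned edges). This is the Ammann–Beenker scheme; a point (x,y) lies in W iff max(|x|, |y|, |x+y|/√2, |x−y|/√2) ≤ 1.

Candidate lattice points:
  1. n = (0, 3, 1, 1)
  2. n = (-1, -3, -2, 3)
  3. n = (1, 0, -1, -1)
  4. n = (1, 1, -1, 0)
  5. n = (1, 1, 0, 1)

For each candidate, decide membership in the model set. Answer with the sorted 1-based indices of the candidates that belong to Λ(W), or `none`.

π⊥(n) = n₀ + n₁ζ³ + n₂ζ⁶ + n₃ζ⁹ where ζ = e^{iπ/4}.
candidate 1: n = (0, 3, 1, 1) → π⊥ ≈ (-1.414214, +1.828427); max(|x|,|y|,|x±y|/√2) = 2.292893 > 1 ⇒ ∉ W
candidate 2: n = (-1, -3, -2, 3) → π⊥ ≈ (+3.242641, +2.000000); max(|x|,|y|,|x±y|/√2) = 3.707107 > 1 ⇒ ∉ W
candidate 3: n = (1, 0, -1, -1) → π⊥ ≈ (+0.292893, +0.292893); max(|x|,|y|,|x±y|/√2) = 0.414214 ≤ 1 ⇒ ∈ W
candidate 4: n = (1, 1, -1, 0) → π⊥ ≈ (+0.292893, +1.707107); max(|x|,|y|,|x±y|/√2) = 1.707107 > 1 ⇒ ∉ W
candidate 5: n = (1, 1, 0, 1) → π⊥ ≈ (+1.000000, +1.414214); max(|x|,|y|,|x±y|/√2) = 1.707107 > 1 ⇒ ∉ W

3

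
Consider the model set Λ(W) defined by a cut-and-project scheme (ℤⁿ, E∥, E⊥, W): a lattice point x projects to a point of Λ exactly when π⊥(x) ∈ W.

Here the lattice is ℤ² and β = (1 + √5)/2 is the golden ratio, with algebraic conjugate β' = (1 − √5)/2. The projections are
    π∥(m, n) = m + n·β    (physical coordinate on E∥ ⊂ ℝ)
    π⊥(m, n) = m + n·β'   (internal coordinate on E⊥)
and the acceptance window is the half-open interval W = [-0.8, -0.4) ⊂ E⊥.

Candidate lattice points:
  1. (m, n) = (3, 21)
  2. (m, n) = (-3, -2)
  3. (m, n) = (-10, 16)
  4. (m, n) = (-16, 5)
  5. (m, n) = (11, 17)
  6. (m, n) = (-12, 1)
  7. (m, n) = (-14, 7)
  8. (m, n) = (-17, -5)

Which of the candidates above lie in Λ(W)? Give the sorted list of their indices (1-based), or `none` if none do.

none

Compute β' = (1−√5)/2 = -0.618034, so π⊥(m,n) = m -0.618034·n.
#1 (3,21): internal coord 3 + (21)·β' = -9.978714; -9.978714 ∉ [-0.8, -0.4) → out
#2 (-3,-2): internal coord -3 + (-2)·β' = -1.763932; -1.763932 ∉ [-0.8, -0.4) → out
#3 (-10,16): internal coord -10 + (16)·β' = -19.888544; -19.888544 ∉ [-0.8, -0.4) → out
#4 (-16,5): internal coord -16 + (5)·β' = -19.090170; -19.090170 ∉ [-0.8, -0.4) → out
#5 (11,17): internal coord 11 + (17)·β' = +0.493422; +0.493422 ∉ [-0.8, -0.4) → out
#6 (-12,1): internal coord -12 + (1)·β' = -12.618034; -12.618034 ∉ [-0.8, -0.4) → out
#7 (-14,7): internal coord -14 + (7)·β' = -18.326238; -18.326238 ∉ [-0.8, -0.4) → out
#8 (-17,-5): internal coord -17 + (-5)·β' = -13.909830; -13.909830 ∉ [-0.8, -0.4) → out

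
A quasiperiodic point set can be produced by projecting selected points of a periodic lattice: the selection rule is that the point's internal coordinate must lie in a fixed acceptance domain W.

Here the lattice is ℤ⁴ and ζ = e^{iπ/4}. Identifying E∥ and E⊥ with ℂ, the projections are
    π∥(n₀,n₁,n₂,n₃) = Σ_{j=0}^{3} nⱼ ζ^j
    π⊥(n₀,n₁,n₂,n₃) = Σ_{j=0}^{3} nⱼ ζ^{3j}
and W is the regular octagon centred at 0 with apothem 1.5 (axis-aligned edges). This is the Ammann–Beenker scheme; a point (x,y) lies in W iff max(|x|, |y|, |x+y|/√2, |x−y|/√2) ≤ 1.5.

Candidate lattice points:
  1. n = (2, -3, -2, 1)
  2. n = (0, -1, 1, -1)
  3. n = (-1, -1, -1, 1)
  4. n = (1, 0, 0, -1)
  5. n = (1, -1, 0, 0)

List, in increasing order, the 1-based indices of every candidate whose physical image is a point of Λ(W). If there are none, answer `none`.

3, 4

π⊥(n) = n₀ + n₁ζ³ + n₂ζ⁶ + n₃ζ⁹ where ζ = e^{iπ/4}.
#1 (2, -3, -2, 1): internal (4.828427, 0.585786); octagon support 4.828427 vs apothem 1.5 → ∉ W
#2 (0, -1, 1, -1): internal (0.000000, -2.414214); octagon support 2.414214 vs apothem 1.5 → ∉ W
#3 (-1, -1, -1, 1): internal (0.414214, 1.000000); octagon support 1.000000 vs apothem 1.5 → ∈ W
#4 (1, 0, 0, -1): internal (0.292893, -0.707107); octagon support 0.707107 vs apothem 1.5 → ∈ W
#5 (1, -1, 0, 0): internal (1.707107, -0.707107); octagon support 1.707107 vs apothem 1.5 → ∉ W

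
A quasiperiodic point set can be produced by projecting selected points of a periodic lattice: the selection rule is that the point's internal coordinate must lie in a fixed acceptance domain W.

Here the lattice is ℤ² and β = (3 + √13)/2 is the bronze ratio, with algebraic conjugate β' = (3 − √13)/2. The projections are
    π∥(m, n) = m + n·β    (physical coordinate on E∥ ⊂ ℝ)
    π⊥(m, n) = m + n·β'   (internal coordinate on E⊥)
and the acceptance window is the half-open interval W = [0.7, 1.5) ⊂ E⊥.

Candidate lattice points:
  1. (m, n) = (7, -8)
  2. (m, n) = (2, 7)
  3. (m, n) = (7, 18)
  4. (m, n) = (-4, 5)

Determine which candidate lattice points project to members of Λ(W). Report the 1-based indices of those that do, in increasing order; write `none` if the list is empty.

none

Numerically β ≈ 3.302776 and β' = −1/β ≈ -0.302776.
#1 (7,-8): internal coord 7 + (-8)·β' = +9.422205; +9.422205 ∉ [0.7, 1.5) → out
#2 (2,7): internal coord 2 + (7)·β' = -0.119429; -0.119429 ∉ [0.7, 1.5) → out
#3 (7,18): internal coord 7 + (18)·β' = +1.550039; +1.550039 ∉ [0.7, 1.5) → out
#4 (-4,5): internal coord -4 + (5)·β' = -5.513878; -5.513878 ∉ [0.7, 1.5) → out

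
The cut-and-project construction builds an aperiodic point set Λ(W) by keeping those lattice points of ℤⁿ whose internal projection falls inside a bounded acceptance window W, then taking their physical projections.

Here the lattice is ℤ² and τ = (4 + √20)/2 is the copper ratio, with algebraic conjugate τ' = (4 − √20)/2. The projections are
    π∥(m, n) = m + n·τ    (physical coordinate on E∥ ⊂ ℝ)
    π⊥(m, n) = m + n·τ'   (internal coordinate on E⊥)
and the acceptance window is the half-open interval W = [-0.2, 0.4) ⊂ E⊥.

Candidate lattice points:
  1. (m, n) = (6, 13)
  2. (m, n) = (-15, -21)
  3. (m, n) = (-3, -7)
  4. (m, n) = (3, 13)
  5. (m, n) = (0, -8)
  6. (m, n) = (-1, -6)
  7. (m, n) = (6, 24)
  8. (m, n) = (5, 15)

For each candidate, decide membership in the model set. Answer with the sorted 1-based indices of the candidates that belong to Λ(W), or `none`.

4, 7

τ' = (4−√20)/2 ≈ -0.2361.
[1] lift (6,13): star map gives 2.9311; window check -0.2 ≤ 2.9311 < 0.4 is false → out
[2] lift (-15,-21): star map gives -10.0426; window check -0.2 ≤ -10.0426 < 0.4 is false → out
[3] lift (-3,-7): star map gives -1.3475; window check -0.2 ≤ -1.3475 < 0.4 is false → out
[4] lift (3,13): star map gives -0.0689; window check -0.2 ≤ -0.0689 < 0.4 is true → IN Λ
[5] lift (0,-8): star map gives 1.8885; window check -0.2 ≤ 1.8885 < 0.4 is false → out
[6] lift (-1,-6): star map gives 0.4164; window check -0.2 ≤ 0.4164 < 0.4 is false → out
[7] lift (6,24): star map gives 0.3344; window check -0.2 ≤ 0.3344 < 0.4 is true → IN Λ
[8] lift (5,15): star map gives 1.4590; window check -0.2 ≤ 1.4590 < 0.4 is false → out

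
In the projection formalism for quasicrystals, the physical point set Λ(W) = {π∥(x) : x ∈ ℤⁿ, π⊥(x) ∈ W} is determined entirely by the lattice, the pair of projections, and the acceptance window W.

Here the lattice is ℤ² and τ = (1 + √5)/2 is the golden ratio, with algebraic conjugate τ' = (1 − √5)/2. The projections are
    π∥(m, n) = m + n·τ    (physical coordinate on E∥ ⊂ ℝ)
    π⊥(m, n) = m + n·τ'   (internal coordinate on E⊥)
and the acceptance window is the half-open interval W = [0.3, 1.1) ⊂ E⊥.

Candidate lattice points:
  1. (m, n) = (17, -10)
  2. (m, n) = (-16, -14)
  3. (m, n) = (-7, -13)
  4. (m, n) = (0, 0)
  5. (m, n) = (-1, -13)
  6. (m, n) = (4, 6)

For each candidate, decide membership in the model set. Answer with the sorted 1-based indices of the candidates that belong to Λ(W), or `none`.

Compute τ' = (1−√5)/2 = -0.618034, so π⊥(m,n) = m -0.618034·n.
candidate 1: (m,n)=(17,-10) → π∥ = 17-10·τ ≈ 0.819660, π⊥ = 17-10·τ' ≈ 23.180340 ∉ [0.3, 1.1) ⇒ out
candidate 2: (m,n)=(-16,-14) → π∥ = -16-14·τ ≈ -38.652476, π⊥ = -16-14·τ' ≈ -7.347524 ∉ [0.3, 1.1) ⇒ out
candidate 3: (m,n)=(-7,-13) → π∥ = -7-13·τ ≈ -28.034442, π⊥ = -7-13·τ' ≈ 1.034442 ∈ [0.3, 1.1) ⇒ IN Λ
candidate 4: (m,n)=(0,0) → π∥ = 0+0·τ ≈ 0.000000, π⊥ = 0+0·τ' ≈ 0.000000 ∉ [0.3, 1.1) ⇒ out
candidate 5: (m,n)=(-1,-13) → π∥ = -1-13·τ ≈ -22.034442, π⊥ = -1-13·τ' ≈ 7.034442 ∉ [0.3, 1.1) ⇒ out
candidate 6: (m,n)=(4,6) → π∥ = 4+6·τ ≈ 13.708204, π⊥ = 4+6·τ' ≈ 0.291796 ∉ [0.3, 1.1) ⇒ out

3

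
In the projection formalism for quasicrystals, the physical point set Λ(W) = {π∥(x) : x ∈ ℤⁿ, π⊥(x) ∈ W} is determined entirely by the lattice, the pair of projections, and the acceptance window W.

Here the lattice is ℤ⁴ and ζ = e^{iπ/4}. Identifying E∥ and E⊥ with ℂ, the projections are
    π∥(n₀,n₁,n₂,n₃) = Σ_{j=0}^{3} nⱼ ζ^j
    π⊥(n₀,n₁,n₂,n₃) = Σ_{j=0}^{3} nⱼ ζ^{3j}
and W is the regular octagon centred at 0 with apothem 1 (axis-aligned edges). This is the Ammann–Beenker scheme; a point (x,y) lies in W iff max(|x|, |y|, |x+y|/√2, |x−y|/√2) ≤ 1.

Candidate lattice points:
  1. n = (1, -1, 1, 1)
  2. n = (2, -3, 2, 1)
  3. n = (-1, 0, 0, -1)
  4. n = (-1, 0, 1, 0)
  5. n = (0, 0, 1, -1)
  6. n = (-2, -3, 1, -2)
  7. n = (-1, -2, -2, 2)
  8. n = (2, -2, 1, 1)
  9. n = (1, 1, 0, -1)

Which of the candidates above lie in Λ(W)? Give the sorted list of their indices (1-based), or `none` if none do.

Internal map: ζ^{3j} for j=0..3 gives (1,0), (−√2/2,√2/2), (0,−1), (√2/2,√2/2).
candidate 1: n = (1, -1, 1, 1) → π⊥ ≈ (+2.41421, -1.00000); max(|x|,|y|,|x±y|/√2) = 2.41421 > 1 ⇒ ∉ W
candidate 2: n = (2, -3, 2, 1) → π⊥ ≈ (+4.82843, -3.41421); max(|x|,|y|,|x±y|/√2) = 5.82843 > 1 ⇒ ∉ W
candidate 3: n = (-1, 0, 0, -1) → π⊥ ≈ (-1.70711, -0.70711); max(|x|,|y|,|x±y|/√2) = 1.70711 > 1 ⇒ ∉ W
candidate 4: n = (-1, 0, 1, 0) → π⊥ ≈ (-1.00000, -1.00000); max(|x|,|y|,|x±y|/√2) = 1.41421 > 1 ⇒ ∉ W
candidate 5: n = (0, 0, 1, -1) → π⊥ ≈ (-0.70711, -1.70711); max(|x|,|y|,|x±y|/√2) = 1.70711 > 1 ⇒ ∉ W
candidate 6: n = (-2, -3, 1, -2) → π⊥ ≈ (-1.29289, -4.53553); max(|x|,|y|,|x±y|/√2) = 4.53553 > 1 ⇒ ∉ W
candidate 7: n = (-1, -2, -2, 2) → π⊥ ≈ (+1.82843, +2.00000); max(|x|,|y|,|x±y|/√2) = 2.70711 > 1 ⇒ ∉ W
candidate 8: n = (2, -2, 1, 1) → π⊥ ≈ (+4.12132, -1.70711); max(|x|,|y|,|x±y|/√2) = 4.12132 > 1 ⇒ ∉ W
candidate 9: n = (1, 1, 0, -1) → π⊥ ≈ (-0.41421, +0.00000); max(|x|,|y|,|x±y|/√2) = 0.41421 ≤ 1 ⇒ ∈ W

9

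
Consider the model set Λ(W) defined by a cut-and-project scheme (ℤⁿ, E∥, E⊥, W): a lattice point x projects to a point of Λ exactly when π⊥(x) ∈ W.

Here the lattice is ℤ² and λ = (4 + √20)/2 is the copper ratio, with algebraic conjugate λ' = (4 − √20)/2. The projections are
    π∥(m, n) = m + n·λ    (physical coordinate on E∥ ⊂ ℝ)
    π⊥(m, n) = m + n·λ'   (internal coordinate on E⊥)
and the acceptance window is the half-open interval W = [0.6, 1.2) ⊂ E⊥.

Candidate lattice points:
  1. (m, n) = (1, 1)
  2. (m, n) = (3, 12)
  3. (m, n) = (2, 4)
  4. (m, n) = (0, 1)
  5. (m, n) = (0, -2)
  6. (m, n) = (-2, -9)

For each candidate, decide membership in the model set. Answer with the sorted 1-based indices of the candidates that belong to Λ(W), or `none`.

1, 3

λ' = (4−√20)/2 ≈ -0.2361.
[1] lift (1,1): star map gives 0.7639; window check 0.6 ≤ 0.7639 < 1.2 is true → IN Λ
[2] lift (3,12): star map gives 0.1672; window check 0.6 ≤ 0.1672 < 1.2 is false → out
[3] lift (2,4): star map gives 1.0557; window check 0.6 ≤ 1.0557 < 1.2 is true → IN Λ
[4] lift (0,1): star map gives -0.2361; window check 0.6 ≤ -0.2361 < 1.2 is false → out
[5] lift (0,-2): star map gives 0.4721; window check 0.6 ≤ 0.4721 < 1.2 is false → out
[6] lift (-2,-9): star map gives 0.1246; window check 0.6 ≤ 0.1246 < 1.2 is false → out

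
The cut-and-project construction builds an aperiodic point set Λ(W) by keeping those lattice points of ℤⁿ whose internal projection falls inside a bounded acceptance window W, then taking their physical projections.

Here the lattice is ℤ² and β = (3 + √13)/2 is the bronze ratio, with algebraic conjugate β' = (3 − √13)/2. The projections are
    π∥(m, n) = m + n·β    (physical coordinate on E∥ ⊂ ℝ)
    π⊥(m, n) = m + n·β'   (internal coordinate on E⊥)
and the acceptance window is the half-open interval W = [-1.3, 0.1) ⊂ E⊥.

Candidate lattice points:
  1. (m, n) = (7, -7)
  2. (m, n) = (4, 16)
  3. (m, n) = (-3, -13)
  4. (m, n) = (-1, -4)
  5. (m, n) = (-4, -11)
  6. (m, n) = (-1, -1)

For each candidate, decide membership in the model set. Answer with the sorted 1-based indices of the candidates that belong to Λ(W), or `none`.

2, 5, 6

Numerically β ≈ 3.3028 and β' = −1/β ≈ -0.3028.
[1] lift (7,-7): star map gives 9.1194; window check -1.3 ≤ 9.1194 < 0.1 is false → out
[2] lift (4,16): star map gives -0.8444; window check -1.3 ≤ -0.8444 < 0.1 is true → IN Λ
[3] lift (-3,-13): star map gives 0.9361; window check -1.3 ≤ 0.9361 < 0.1 is false → out
[4] lift (-1,-4): star map gives 0.2111; window check -1.3 ≤ 0.2111 < 0.1 is false → out
[5] lift (-4,-11): star map gives -0.6695; window check -1.3 ≤ -0.6695 < 0.1 is true → IN Λ
[6] lift (-1,-1): star map gives -0.6972; window check -1.3 ≤ -0.6972 < 0.1 is true → IN Λ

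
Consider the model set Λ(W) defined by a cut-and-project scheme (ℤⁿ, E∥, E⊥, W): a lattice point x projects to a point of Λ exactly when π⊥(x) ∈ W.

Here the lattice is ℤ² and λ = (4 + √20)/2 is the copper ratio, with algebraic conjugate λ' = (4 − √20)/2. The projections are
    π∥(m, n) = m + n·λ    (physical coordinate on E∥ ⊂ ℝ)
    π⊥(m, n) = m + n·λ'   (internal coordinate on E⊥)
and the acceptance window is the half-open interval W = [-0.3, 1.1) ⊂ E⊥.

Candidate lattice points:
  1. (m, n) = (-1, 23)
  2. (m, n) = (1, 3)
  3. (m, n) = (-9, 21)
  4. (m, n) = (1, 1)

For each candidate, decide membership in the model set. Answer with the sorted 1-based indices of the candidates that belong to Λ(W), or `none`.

2, 4

Compute λ' = (4−√20)/2 = -0.236068, so π⊥(m,n) = m -0.236068·n.
[1] lift (-1,23): star map gives -6.429563; window check -0.3 ≤ -6.429563 < 1.1 is false → out
[2] lift (1,3): star map gives 0.291796; window check -0.3 ≤ 0.291796 < 1.1 is true → IN Λ
[3] lift (-9,21): star map gives -13.957428; window check -0.3 ≤ -13.957428 < 1.1 is false → out
[4] lift (1,1): star map gives 0.763932; window check -0.3 ≤ 0.763932 < 1.1 is true → IN Λ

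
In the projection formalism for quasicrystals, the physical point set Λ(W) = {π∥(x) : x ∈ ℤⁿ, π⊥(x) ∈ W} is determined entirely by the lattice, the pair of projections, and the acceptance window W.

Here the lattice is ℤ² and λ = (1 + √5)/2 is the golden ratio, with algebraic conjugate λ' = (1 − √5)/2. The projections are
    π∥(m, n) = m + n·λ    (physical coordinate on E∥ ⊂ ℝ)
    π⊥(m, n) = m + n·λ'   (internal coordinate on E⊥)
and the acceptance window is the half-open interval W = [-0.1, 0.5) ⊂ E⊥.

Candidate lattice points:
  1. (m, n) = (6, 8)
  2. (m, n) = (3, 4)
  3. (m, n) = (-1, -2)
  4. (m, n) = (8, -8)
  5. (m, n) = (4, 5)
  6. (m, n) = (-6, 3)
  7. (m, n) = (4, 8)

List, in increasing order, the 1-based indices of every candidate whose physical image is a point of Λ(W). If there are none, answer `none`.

Compute λ' = (1−√5)/2 = -0.6180, so π⊥(m,n) = m -0.6180·n.
candidate 1: (m,n)=(6,8) → π∥ = 6+8·λ ≈ 18.9443, π⊥ = 6+8·λ' ≈ 1.0557 ∉ [-0.1, 0.5) ⇒ out
candidate 2: (m,n)=(3,4) → π∥ = 3+4·λ ≈ 9.4721, π⊥ = 3+4·λ' ≈ 0.5279 ∉ [-0.1, 0.5) ⇒ out
candidate 3: (m,n)=(-1,-2) → π∥ = -1-2·λ ≈ -4.2361, π⊥ = -1-2·λ' ≈ 0.2361 ∈ [-0.1, 0.5) ⇒ IN Λ
candidate 4: (m,n)=(8,-8) → π∥ = 8-8·λ ≈ -4.9443, π⊥ = 8-8·λ' ≈ 12.9443 ∉ [-0.1, 0.5) ⇒ out
candidate 5: (m,n)=(4,5) → π∥ = 4+5·λ ≈ 12.0902, π⊥ = 4+5·λ' ≈ 0.9098 ∉ [-0.1, 0.5) ⇒ out
candidate 6: (m,n)=(-6,3) → π∥ = -6+3·λ ≈ -1.1459, π⊥ = -6+3·λ' ≈ -7.8541 ∉ [-0.1, 0.5) ⇒ out
candidate 7: (m,n)=(4,8) → π∥ = 4+8·λ ≈ 16.9443, π⊥ = 4+8·λ' ≈ -0.9443 ∉ [-0.1, 0.5) ⇒ out

3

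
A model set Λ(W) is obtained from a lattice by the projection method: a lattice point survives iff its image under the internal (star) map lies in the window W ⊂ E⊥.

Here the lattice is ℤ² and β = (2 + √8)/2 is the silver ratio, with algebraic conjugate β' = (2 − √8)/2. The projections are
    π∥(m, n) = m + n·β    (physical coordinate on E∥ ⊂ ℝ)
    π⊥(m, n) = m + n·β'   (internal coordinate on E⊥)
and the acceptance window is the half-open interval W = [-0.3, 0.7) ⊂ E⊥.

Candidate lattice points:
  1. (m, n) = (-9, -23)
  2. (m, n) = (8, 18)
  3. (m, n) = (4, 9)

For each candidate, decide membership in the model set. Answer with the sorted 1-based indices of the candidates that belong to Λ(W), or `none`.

1, 2, 3

Numerically β ≈ 2.41421 and β' = −1/β ≈ -0.41421.
#1 (-9,-23): internal coord -9 + (-23)·β' = +0.52691; +0.52691 ∈ [-0.3, 0.7) → IN Λ
#2 (8,18): internal coord 8 + (18)·β' = +0.54416; +0.54416 ∈ [-0.3, 0.7) → IN Λ
#3 (4,9): internal coord 4 + (9)·β' = +0.27208; +0.27208 ∈ [-0.3, 0.7) → IN Λ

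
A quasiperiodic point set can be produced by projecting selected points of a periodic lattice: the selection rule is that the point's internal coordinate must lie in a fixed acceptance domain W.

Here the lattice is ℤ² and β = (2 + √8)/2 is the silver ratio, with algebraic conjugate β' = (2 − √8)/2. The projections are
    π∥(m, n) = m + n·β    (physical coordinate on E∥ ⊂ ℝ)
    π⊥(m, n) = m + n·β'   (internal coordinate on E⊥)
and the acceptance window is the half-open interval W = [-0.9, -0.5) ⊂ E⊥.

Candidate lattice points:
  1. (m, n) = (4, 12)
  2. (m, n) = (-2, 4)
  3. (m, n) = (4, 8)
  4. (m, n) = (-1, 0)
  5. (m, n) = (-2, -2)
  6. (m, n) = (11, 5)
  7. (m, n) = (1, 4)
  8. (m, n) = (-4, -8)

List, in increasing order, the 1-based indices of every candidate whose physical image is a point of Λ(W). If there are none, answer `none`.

7, 8

Compute β' = (2−√8)/2 = -0.414214, so π⊥(m,n) = m -0.414214·n.
#1 (4,12): internal coord 4 + (12)·β' = -0.970563; -0.970563 ∉ [-0.9, -0.5) → out
#2 (-2,4): internal coord -2 + (4)·β' = -3.656854; -3.656854 ∉ [-0.9, -0.5) → out
#3 (4,8): internal coord 4 + (8)·β' = +0.686292; +0.686292 ∉ [-0.9, -0.5) → out
#4 (-1,0): internal coord -1 + (0)·β' = -1.000000; -1.000000 ∉ [-0.9, -0.5) → out
#5 (-2,-2): internal coord -2 + (-2)·β' = -1.171573; -1.171573 ∉ [-0.9, -0.5) → out
#6 (11,5): internal coord 11 + (5)·β' = +8.928932; +8.928932 ∉ [-0.9, -0.5) → out
#7 (1,4): internal coord 1 + (4)·β' = -0.656854; -0.656854 ∈ [-0.9, -0.5) → IN Λ
#8 (-4,-8): internal coord -4 + (-8)·β' = -0.686292; -0.686292 ∈ [-0.9, -0.5) → IN Λ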